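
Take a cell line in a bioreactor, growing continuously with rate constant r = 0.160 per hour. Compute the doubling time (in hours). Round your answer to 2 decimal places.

doubling time = ln(2) / |r| = 0.69315 / 0.16

doubling time ≈ 4.33 hours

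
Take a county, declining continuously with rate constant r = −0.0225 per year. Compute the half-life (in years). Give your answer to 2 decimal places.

half-life ≈ 30.81 years

half-life = ln(2) / |r| = 0.69315 / 0.0225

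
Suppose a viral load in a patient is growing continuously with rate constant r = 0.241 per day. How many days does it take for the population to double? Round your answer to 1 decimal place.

doubling time = ln(2) / |r| = 0.69315 / 0.241

doubling time ≈ 2.9 days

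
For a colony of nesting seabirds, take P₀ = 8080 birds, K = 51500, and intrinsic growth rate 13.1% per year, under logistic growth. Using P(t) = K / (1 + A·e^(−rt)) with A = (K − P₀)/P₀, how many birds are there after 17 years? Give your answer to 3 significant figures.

A = (51500 − 8080)/8080 = 5.37376
P(17) = 51500 / (1 + 5.37376·e^(−0.131·17)) = 51500 / (1 + 5.37376·0.107851)
= 51500 / 1.57957 ≈ 32603.84

≈ 32,600 birds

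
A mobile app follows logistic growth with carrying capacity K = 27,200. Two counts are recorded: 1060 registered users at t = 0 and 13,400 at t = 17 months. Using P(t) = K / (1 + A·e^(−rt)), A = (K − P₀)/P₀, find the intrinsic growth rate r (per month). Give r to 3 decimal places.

A = (27200 − 1060)/1060 = 24.66038
13400 = 27200/(1 + 24.66038·e^(−r·17)) → e^(−17r) = (2.02985 − 1)/24.66038 = 0.041761
r = −ln(0.041761)/17 = 3.17578/17

r ≈ 0.187 per month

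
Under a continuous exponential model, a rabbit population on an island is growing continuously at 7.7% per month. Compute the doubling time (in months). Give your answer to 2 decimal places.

doubling time ≈ 9.00 months

doubling time = ln(2) / |r| = 0.69315 / 0.077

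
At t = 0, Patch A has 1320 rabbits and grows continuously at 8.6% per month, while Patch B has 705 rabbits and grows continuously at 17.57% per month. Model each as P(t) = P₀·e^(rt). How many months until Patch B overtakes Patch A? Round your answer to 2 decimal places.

1320·e^(0.086t) = 705·e^(0.1757t)
1320/705 = e^((0.1757 − 0.086)t) → ln(1.87234) = 0.0897·t
t = 0.62719 / 0.0897

t ≈ 6.99 months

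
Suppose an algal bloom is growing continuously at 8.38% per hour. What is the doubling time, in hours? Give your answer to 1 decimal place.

doubling time ≈ 8.3 hours

doubling time = ln(2) / |r| = 0.69315 / 0.0838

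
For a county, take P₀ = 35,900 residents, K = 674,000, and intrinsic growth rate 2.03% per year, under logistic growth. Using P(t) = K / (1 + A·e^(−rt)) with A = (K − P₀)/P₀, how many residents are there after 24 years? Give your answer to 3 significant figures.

≈ 56,500 residents

A = (674000 − 35900)/35900 = 17.77437
P(24) = 674000 / (1 + 17.77437·e^(−0.0203·24)) = 674000 / (1 + 17.77437·0.614344)
= 674000 / 11.91958 ≈ 56545.61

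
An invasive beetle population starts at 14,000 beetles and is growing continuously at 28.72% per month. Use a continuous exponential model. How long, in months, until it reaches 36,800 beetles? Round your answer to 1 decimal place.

t ≈ 3.4 months

36800 = 14000 · e^(0.2872·t)
t = ln(36800/14000) / 0.2872 = ln(2.62857) / 0.2872 = 0.96644 / 0.2872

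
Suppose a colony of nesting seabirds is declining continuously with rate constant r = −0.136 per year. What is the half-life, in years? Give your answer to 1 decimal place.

half-life = ln(2) / |r| = 0.69315 / 0.136

half-life ≈ 5.1 years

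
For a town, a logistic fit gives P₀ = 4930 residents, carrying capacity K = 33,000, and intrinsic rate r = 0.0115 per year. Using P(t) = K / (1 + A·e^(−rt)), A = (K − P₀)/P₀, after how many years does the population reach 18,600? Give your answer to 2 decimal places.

t ≈ 173.50 years

A = (33000 − 4930)/4930 = 5.69371
18600 = 33000/(1 + 5.69371·e^(−0.0115t)) → 1 + 5.69371·e^(−0.0115t) = 1.77419
e^(−0.0115t) = 0.135973 → t = ln(7.35438)/0.0115 = 1.9953/0.0115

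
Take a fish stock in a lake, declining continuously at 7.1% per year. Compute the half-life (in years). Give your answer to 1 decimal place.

half-life ≈ 9.8 years

half-life = ln(2) / |r| = 0.69315 / 0.071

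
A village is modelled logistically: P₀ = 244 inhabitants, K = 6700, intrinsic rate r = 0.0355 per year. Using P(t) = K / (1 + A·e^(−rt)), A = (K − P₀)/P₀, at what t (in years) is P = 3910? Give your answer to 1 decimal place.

t ≈ 101.8 years

A = (6700 − 244)/244 = 26.45902
3910 = 6700/(1 + 26.45902·e^(−0.0355t)) → 1 + 26.45902·e^(−0.0355t) = 1.71355
e^(−0.0355t) = 0.026968 → t = ln(37.08056)/0.0355 = 3.61309/0.0355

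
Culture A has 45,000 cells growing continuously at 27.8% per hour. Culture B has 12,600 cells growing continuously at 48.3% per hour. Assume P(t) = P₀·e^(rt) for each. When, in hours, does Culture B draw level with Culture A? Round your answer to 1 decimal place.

45000·e^(0.278t) = 12600·e^(0.483t)
45000/12600 = e^((0.483 − 0.278)t) → ln(3.57143) = 0.205·t
t = 1.27297 / 0.205

t ≈ 6.2 hours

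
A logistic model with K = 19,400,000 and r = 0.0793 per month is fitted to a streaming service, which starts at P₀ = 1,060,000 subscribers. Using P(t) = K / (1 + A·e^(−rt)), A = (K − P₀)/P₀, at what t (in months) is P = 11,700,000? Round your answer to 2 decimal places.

A = (19400000 − 1060000)/1060000 = 17.30189
11700000 = 19400000/(1 + 17.30189·e^(−0.0793t)) → 1 + 17.30189·e^(−0.0793t) = 1.65812
e^(−0.0793t) = 0.038037 → t = ln(26.28988)/0.0793 = 3.26918/0.0793

t ≈ 41.23 months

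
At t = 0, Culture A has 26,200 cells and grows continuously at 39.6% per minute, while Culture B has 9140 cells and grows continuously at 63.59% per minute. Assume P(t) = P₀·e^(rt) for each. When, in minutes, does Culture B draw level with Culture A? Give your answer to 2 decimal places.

26200·e^(0.396t) = 9140·e^(0.6359t)
26200/9140 = e^((0.6359 − 0.396)t) → ln(2.86652) = 0.2399·t
t = 1.0531 / 0.2399

t ≈ 4.39 minutes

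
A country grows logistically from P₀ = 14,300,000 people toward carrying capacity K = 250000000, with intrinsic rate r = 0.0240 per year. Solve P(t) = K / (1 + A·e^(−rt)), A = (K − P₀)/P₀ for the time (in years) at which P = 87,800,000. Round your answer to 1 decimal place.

A = (250000000 − 14300000)/14300000 = 16.48252
87800000 = 250000000/(1 + 16.48252·e^(−0.024t)) → 1 + 16.48252·e^(−0.024t) = 2.84738
e^(−0.024t) = 0.112081 → t = ln(8.9221)/0.024 = 2.18853/0.024

t ≈ 91.2 years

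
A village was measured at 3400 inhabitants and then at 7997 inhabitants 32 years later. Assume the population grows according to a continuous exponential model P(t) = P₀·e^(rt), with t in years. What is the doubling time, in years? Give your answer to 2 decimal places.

r = ln(7997/3400) / 32 = ln(2.35206) / 32 ≈ 0.026728 per year
doubling time = ln 2 / |r| = 0.69315 / 0.026728

doubling time ≈ 25.93 years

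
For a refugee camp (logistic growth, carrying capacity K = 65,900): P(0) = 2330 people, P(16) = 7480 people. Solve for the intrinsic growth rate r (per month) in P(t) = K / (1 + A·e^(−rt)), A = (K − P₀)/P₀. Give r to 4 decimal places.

A = (65900 − 2330)/2330 = 27.28326
7480 = 65900/(1 + 27.28326·e^(−r·16)) → e^(−16r) = (8.81016 − 1)/27.28326 = 0.286262
r = −ln(0.286262)/16 = 1.25085/16

r ≈ 0.0782 per month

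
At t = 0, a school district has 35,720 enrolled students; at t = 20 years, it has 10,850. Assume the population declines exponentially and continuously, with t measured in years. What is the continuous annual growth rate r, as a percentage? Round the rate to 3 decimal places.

10850 = 35720 · e^(r·20)
e^(20r) = 10850/35720 = 0.30375
r = ln(0.30375) / 20 = -1.19155 / 20

r ≈ -5.958% per year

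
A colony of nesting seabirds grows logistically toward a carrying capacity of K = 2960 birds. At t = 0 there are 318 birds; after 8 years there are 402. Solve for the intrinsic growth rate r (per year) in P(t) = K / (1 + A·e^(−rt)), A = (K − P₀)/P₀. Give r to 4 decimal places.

A = (2960 − 318)/318 = 8.30818
402 = 2960/(1 + 8.30818·e^(−r·8)) → e^(−8r) = (7.36318 − 1)/8.30818 = 0.765894
r = −ln(0.765894)/8 = 0.26671/8

r ≈ 0.0333 per year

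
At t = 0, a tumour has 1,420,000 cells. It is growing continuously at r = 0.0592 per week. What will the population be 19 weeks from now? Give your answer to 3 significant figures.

P(19) = 1420000 · e^(0.0592·19) = 1420000 · e^(1.1248)
= 1420000 · 3.0796 ≈ 4373033.23

≈ 4,370,000 cells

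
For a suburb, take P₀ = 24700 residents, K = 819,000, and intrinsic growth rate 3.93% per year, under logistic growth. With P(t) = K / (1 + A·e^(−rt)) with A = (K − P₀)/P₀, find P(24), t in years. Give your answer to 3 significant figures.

A = (819000 − 24700)/24700 = 32.15789
P(24) = 819000 / (1 + 32.15789·e^(−0.0393·24)) = 819000 / (1 + 32.15789·0.38938)
= 819000 / 13.52164 ≈ 60569.6

≈ 60,600 residents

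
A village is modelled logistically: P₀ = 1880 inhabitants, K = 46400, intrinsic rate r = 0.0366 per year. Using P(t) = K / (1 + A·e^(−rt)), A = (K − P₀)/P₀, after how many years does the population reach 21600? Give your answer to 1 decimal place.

t ≈ 82.7 years

A = (46400 − 1880)/1880 = 23.68085
21600 = 46400/(1 + 23.68085·e^(−0.0366t)) → 1 + 23.68085·e^(−0.0366t) = 2.14815
e^(−0.0366t) = 0.048484 → t = ln(20.62526)/0.0366 = 3.02652/0.0366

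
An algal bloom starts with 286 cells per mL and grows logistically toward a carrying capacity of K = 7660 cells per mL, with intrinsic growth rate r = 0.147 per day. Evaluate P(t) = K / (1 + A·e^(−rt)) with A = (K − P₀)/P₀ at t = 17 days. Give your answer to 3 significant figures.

≈ 2,460 cells per mL

A = (7660 − 286)/286 = 25.78322
P(17) = 7660 / (1 + 25.78322·e^(−0.147·17)) = 7660 / (1 + 25.78322·0.082167)
= 7660 / 3.11853 ≈ 2456.28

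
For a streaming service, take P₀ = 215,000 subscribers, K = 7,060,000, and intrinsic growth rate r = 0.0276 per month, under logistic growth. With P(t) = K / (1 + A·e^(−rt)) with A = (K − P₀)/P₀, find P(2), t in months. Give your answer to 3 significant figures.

A = (7060000 − 215000)/215000 = 31.83721
P(2) = 7060000 / (1 + 31.83721·e^(−0.0276·2)) = 7060000 / (1 + 31.83721·0.946296)
= 7060000 / 31.12742 ≈ 226809.68

≈ 227,000 subscribers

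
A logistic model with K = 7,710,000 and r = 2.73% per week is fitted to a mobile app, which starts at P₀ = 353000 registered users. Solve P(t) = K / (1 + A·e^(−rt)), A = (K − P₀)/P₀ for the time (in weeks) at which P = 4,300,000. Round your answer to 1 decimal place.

A = (7710000 − 353000)/353000 = 20.84136
4300000 = 7710000/(1 + 20.84136·e^(−0.0273t)) → 1 + 20.84136·e^(−0.0273t) = 1.79302
e^(−0.0273t) = 0.03805 → t = ln(26.28089)/0.0273 = 3.26884/0.0273

t ≈ 119.7 weeks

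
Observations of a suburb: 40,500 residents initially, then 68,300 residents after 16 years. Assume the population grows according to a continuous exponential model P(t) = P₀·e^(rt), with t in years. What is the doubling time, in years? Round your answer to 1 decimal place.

doubling time ≈ 21.2 years

r = ln(68300/40500) / 16 = ln(1.68642) / 16 ≈ 0.032663 per year
doubling time = ln 2 / |r| = 0.69315 / 0.032663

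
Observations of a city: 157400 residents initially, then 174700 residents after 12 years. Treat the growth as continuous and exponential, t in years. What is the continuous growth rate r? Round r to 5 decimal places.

174700 = 157400 · e^(r·12)
e^(12r) = 174700/157400 = 1.10991
r = ln(1.10991) / 12 = 0.10428 / 12

r ≈ 0.00869 per year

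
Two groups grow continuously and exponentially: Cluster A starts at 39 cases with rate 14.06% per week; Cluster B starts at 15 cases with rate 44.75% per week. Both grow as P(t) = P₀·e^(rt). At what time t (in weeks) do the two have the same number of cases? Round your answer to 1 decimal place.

39·e^(0.1406t) = 15·e^(0.4475t)
39/15 = e^((0.4475 − 0.1406)t) → ln(2.6) = 0.3069·t
t = 0.95551 / 0.3069

t ≈ 3.1 weeks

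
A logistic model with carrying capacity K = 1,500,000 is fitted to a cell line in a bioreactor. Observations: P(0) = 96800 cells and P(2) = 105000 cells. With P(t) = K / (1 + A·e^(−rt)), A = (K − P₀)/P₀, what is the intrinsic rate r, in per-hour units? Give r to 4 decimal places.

A = (1500000 − 96800)/96800 = 14.49587
105000 = 1500000/(1 + 14.49587·e^(−r·2)) → e^(−2r) = (14.28571 − 1)/14.49587 = 0.916517
r = −ln(0.916517)/2 = 0.08717/2

r ≈ 0.0436 per hour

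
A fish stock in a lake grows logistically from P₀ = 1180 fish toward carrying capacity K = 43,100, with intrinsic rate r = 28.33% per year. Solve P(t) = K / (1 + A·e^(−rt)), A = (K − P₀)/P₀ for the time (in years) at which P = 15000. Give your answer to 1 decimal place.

t ≈ 10.4 years

A = (43100 − 1180)/1180 = 35.52542
15000 = 43100/(1 + 35.52542·e^(−0.2833t)) → 1 + 35.52542·e^(−0.2833t) = 2.87333
e^(−0.2833t) = 0.052732 → t = ln(18.96375)/0.2833 = 2.94253/0.2833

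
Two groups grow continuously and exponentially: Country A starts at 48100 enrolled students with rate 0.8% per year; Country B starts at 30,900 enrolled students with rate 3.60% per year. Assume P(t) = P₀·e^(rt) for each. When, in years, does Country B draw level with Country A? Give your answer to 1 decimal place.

t ≈ 15.8 years

48100·e^(0.008t) = 30900·e^(0.036t)
48100/30900 = e^((0.036 − 0.008)t) → ln(1.55663) = 0.028·t
t = 0.44253 / 0.028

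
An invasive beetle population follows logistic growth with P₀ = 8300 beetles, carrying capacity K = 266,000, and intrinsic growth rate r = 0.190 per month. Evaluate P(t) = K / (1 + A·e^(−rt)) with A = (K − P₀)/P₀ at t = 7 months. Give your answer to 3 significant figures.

A = (266000 − 8300)/8300 = 31.04819
P(7) = 266000 / (1 + 31.04819·e^(−0.19·7)) = 266000 / (1 + 31.04819·0.264477)
= 266000 / 9.21154 ≈ 28876.82

≈ 28,900 beetles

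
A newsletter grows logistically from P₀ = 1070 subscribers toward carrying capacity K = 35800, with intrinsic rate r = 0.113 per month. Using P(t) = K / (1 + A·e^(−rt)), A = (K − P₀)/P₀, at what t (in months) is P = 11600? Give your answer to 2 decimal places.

A = (35800 − 1070)/1070 = 32.45794
11600 = 35800/(1 + 32.45794·e^(−0.113t)) → 1 + 32.45794·e^(−0.113t) = 3.08621
e^(−0.113t) = 0.064274 → t = ln(15.55835)/0.113 = 2.7446/0.113

t ≈ 24.29 months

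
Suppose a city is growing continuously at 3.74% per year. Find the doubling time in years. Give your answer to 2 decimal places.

doubling time = ln(2) / |r| = 0.69315 / 0.0374

doubling time ≈ 18.53 years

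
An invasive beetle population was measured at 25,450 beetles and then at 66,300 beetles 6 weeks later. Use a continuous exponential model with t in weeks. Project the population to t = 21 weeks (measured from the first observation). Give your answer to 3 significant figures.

r = ln(66300/25450) / 6 ≈ 0.159579 per week
P(21) = 25450 · e^(0.159579·21) = 25450 · 28.5358 ≈ 726236.18

≈ 726,000 beetles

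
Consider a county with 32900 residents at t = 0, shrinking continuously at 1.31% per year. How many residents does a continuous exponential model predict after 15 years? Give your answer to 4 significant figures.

≈ 27,030 residents

P(15) = 32900 · e^(-0.0131·15) = 32900 · e^(-0.1965)
= 32900 · 0.8216 ≈ 27030.68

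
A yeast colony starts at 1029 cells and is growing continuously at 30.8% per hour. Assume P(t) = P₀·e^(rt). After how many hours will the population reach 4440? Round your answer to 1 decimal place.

t ≈ 4.7 hours

4440 = 1029 · e^(0.308·t)
t = ln(4440/1029) / 0.308 = ln(4.31487) / 0.308 = 1.46207 / 0.308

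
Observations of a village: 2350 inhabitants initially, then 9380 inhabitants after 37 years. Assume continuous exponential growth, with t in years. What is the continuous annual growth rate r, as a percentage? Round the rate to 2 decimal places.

r ≈ 3.74% per year

9380 = 2350 · e^(r·37)
e^(37r) = 9380/2350 = 3.99149
r = ln(3.99149) / 37 = 1.38416 / 37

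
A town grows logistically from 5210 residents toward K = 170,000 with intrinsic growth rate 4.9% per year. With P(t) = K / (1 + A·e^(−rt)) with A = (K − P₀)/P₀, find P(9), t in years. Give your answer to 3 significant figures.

A = (170000 − 5210)/5210 = 31.62956
P(9) = 170000 / (1 + 31.62956·e^(−0.049·9)) = 170000 / (1 + 31.62956·0.643393)
= 170000 / 21.35023 ≈ 7962.44

≈ 7,960 residents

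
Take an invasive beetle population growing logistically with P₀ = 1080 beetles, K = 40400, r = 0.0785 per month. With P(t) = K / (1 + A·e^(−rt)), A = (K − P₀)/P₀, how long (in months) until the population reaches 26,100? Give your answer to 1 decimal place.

t ≈ 53.5 months

A = (40400 − 1080)/1080 = 36.40741
26100 = 40400/(1 + 36.40741·e^(−0.0785t)) → 1 + 36.40741·e^(−0.0785t) = 1.54789
e^(−0.0785t) = 0.015049 → t = ln(66.44988)/0.0785 = 4.19645/0.0785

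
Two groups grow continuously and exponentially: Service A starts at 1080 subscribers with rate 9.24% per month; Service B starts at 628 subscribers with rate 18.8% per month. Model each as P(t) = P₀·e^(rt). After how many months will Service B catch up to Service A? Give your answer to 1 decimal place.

1080·e^(0.0924t) = 628·e^(0.188t)
1080/628 = e^((0.188 − 0.0924)t) → ln(1.71975) = 0.0956·t
t = 0.54218 / 0.0956

t ≈ 5.7 months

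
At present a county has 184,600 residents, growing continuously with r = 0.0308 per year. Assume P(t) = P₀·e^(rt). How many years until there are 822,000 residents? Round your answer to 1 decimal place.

822000 = 184600 · e^(0.0308·t)
t = ln(822000/184600) / 0.0308 = ln(4.45287) / 0.0308 = 1.49355 / 0.0308

t ≈ 48.5 years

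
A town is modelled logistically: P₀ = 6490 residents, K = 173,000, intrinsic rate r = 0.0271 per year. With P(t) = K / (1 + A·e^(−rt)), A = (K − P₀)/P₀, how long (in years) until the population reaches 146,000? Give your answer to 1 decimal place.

t ≈ 182.0 years

A = (173000 − 6490)/6490 = 25.65639
146000 = 173000/(1 + 25.65639·e^(−0.0271t)) → 1 + 25.65639·e^(−0.0271t) = 1.18493
e^(−0.0271t) = 0.007208 → t = ln(138.73458)/0.0271 = 4.93256/0.0271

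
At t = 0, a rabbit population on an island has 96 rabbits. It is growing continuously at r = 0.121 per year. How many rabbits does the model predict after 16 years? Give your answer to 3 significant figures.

≈ 665 rabbits

P(16) = 96 · e^(0.121·16) = 96 · e^(1.936)
= 96 · 6.93097 ≈ 665.37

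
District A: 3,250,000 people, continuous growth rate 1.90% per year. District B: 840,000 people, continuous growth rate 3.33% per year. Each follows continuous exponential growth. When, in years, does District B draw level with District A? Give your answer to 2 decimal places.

t ≈ 94.62 years

3250000·e^(0.019t) = 840000·e^(0.0333t)
3250000/840000 = e^((0.0333 − 0.019)t) → ln(3.86905) = 0.0143·t
t = 1.35301 / 0.0143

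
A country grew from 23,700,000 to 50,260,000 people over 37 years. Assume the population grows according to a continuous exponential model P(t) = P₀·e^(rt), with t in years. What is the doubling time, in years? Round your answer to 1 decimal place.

r = ln(50260000/23700000) / 37 = ln(2.12068) / 37 ≈ 0.020317 per year
doubling time = ln 2 / |r| = 0.69315 / 0.020317

doubling time ≈ 34.1 years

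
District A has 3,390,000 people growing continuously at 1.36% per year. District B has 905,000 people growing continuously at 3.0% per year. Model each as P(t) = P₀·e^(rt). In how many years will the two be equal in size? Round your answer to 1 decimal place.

t ≈ 80.5 years

3390000·e^(0.0136t) = 905000·e^(0.03t)
3390000/905000 = e^((0.03 − 0.0136)t) → ln(3.74586) = 0.0164·t
t = 1.32065 / 0.0164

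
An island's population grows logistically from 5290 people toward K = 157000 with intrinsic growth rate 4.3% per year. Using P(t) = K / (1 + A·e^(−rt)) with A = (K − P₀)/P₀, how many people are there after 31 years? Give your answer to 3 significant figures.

A = (157000 − 5290)/5290 = 28.67864
P(31) = 157000 / (1 + 28.67864·e^(−0.043·31)) = 157000 / (1 + 28.67864·0.263685)
= 157000 / 8.56213 ≈ 18336.56

≈ 18,300 people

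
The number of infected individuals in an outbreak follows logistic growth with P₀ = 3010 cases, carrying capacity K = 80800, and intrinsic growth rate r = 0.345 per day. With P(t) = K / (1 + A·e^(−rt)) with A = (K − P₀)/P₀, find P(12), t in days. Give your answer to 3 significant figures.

A = (80800 − 3010)/3010 = 25.84385
P(12) = 80800 / (1 + 25.84385·e^(−0.345·12)) = 80800 / (1 + 25.84385·0.015923)
= 80800 / 1.41151 ≈ 57243.75

≈ 57,200 cases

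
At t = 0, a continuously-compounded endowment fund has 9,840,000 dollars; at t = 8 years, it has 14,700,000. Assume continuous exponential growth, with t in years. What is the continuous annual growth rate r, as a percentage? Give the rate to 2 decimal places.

14700000 = 9840000 · e^(r·8)
e^(8r) = 14700000/9840000 = 1.4939
r = ln(1.4939) / 8 = 0.40139 / 8

r ≈ 5.02% per year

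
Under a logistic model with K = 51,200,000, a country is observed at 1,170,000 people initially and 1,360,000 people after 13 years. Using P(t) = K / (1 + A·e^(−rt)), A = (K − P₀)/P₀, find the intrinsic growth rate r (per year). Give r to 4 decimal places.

A = (51200000 − 1170000)/1170000 = 42.76068
1360000 = 51200000/(1 + 42.76068·e^(−r·13)) → e^(−13r) = (37.64706 − 1)/42.76068 = 0.857027
r = −ln(0.857027)/13 = 0.15429/13

r ≈ 0.0119 per year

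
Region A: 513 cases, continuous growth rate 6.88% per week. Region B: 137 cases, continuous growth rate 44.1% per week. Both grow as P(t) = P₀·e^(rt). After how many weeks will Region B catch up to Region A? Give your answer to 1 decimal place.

t ≈ 3.5 weeks

513·e^(0.0688t) = 137·e^(0.441t)
513/137 = e^((0.441 − 0.0688)t) → ln(3.74453) = 0.3722·t
t = 1.32029 / 0.3722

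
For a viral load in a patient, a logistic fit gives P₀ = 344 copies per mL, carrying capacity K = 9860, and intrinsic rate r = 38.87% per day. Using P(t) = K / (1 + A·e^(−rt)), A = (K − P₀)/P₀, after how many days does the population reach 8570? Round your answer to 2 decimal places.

t ≈ 13.41 days

A = (9860 − 344)/344 = 27.66279
8570 = 9860/(1 + 27.66279·e^(−0.3887t)) → 1 + 27.66279·e^(−0.3887t) = 1.15053
e^(−0.3887t) = 0.005441 → t = ln(183.77528)/0.3887 = 5.21371/0.3887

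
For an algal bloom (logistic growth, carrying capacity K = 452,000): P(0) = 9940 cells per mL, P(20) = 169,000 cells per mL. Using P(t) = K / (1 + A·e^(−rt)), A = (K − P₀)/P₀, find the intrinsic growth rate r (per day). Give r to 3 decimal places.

r ≈ 0.164 per day

A = (452000 − 9940)/9940 = 44.47284
169000 = 452000/(1 + 44.47284·e^(−r·20)) → e^(−20r) = (2.67456 − 1)/44.47284 = 0.037653
r = −ln(0.037653)/20 = 3.27933/20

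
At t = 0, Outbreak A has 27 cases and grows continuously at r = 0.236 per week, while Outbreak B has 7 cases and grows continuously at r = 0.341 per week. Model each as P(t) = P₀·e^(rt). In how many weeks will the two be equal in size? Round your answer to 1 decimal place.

27·e^(0.236t) = 7·e^(0.341t)
27/7 = e^((0.341 − 0.236)t) → ln(3.85714) = 0.105·t
t = 1.34993 / 0.105

t ≈ 12.9 weeks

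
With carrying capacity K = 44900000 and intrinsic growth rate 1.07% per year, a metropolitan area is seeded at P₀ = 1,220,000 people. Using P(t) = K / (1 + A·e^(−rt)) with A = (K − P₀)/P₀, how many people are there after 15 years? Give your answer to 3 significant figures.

≈ 1,430,000 people

A = (44900000 − 1220000)/1220000 = 35.80328
P(15) = 44900000 / (1 + 35.80328·e^(−0.0107·15)) = 44900000 / (1 + 35.80328·0.851718)
= 44900000 / 31.49429 ≈ 1425655.23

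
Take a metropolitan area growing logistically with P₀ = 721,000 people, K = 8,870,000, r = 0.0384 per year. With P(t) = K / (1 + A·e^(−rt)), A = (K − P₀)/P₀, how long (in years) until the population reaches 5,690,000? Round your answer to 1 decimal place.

A = (8870000 − 721000)/721000 = 11.30236
5690000 = 8870000/(1 + 11.30236·e^(−0.0384t)) → 1 + 11.30236·e^(−0.0384t) = 1.55888
e^(−0.0384t) = 0.049448 → t = ln(20.2234)/0.0384 = 3.00684/0.0384

t ≈ 78.3 years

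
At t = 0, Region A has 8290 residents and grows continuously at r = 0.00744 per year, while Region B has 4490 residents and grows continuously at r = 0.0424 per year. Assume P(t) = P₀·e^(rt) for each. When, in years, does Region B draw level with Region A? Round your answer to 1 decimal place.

8290·e^(0.00744t) = 4490·e^(0.0424t)
8290/4490 = e^((0.0424 − 0.00744)t) → ln(1.84633) = 0.03496·t
t = 0.6132 / 0.03496

t ≈ 17.5 years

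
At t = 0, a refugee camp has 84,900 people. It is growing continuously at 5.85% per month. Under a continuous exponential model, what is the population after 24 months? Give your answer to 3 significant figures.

P(24) = 84900 · e^(0.0585·24) = 84900 · e^(1.404)
= 84900 · 4.07145 ≈ 345666.38

≈ 346,000 people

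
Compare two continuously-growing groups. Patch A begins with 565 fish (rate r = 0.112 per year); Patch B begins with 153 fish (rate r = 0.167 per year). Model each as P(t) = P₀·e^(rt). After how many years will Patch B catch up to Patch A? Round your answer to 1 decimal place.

t ≈ 23.8 years

565·e^(0.112t) = 153·e^(0.167t)
565/153 = e^((0.167 − 0.112)t) → ln(3.69281) = 0.055·t
t = 1.30639 / 0.055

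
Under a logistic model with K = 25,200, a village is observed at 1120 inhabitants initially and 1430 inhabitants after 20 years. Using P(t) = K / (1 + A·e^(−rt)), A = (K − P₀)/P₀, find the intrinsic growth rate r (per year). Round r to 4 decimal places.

r ≈ 0.0129 per year

A = (25200 − 1120)/1120 = 21.5
1430 = 25200/(1 + 21.5·e^(−r·20)) → e^(−20r) = (17.62238 − 1)/21.5 = 0.773134
r = −ln(0.773134)/20 = 0.2573/20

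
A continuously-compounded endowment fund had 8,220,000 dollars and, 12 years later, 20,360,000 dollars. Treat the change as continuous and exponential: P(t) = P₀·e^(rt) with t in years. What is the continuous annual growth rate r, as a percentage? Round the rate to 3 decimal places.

r ≈ 7.558% per year

20360000 = 8220000 · e^(r·12)
e^(12r) = 20360000/8220000 = 2.47689
r = ln(2.47689) / 12 = 0.907 / 12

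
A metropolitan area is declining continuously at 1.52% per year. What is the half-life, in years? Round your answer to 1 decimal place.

half-life ≈ 45.6 years

half-life = ln(2) / |r| = 0.69315 / 0.0152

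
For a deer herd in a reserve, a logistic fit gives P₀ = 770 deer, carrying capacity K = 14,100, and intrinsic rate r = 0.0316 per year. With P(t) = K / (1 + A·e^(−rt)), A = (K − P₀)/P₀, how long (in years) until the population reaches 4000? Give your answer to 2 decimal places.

t ≈ 60.92 years

A = (14100 − 770)/770 = 17.31169
4000 = 14100/(1 + 17.31169·e^(−0.0316t)) → 1 + 17.31169·e^(−0.0316t) = 3.525
e^(−0.0316t) = 0.145855 → t = ln(6.85611)/0.0316 = 1.92514/0.0316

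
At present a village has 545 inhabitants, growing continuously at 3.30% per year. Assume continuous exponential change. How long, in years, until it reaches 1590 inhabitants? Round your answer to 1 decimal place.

t ≈ 32.4 years

1590 = 545 · e^(0.033·t)
t = ln(1590/545) / 0.033 = ln(2.91743) / 0.033 = 1.0707 / 0.033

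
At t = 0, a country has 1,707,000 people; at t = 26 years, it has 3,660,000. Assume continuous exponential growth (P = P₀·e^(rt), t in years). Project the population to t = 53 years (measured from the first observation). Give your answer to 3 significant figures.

r = ln(3660000/1707000) / 26 ≈ 0.029336 per year
P(53) = 1707000 · e^(0.029336·53) = 1707000 · 4.73408 ≈ 8081071.34

≈ 8,080,000 people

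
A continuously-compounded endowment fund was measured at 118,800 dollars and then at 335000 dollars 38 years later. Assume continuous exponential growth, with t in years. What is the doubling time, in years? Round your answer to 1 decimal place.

r = ln(335000/118800) / 38 = ln(2.81987) / 38 ≈ 0.027281 per year
doubling time = ln 2 / |r| = 0.69315 / 0.027281

doubling time ≈ 25.4 years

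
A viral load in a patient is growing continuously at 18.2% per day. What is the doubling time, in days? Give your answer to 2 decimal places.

doubling time = ln(2) / |r| = 0.69315 / 0.182

doubling time ≈ 3.81 days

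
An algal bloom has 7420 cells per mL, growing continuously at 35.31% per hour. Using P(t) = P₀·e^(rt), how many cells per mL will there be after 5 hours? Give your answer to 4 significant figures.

P(5) = 7420 · e^(0.3531·5) = 7420 · e^(1.7655)
= 7420 · 5.84449 ≈ 43366.14

≈ 43,370 cells per mL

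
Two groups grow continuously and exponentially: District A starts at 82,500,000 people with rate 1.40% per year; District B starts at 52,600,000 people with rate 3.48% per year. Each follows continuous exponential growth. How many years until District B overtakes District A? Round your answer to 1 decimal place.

t ≈ 21.6 years

82500000·e^(0.014t) = 52600000·e^(0.0348t)
82500000/52600000 = e^((0.0348 − 0.014)t) → ln(1.56844) = 0.0208·t
t = 0.45008 / 0.0208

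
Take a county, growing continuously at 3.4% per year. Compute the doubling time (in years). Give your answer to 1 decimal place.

doubling time = ln(2) / |r| = 0.69315 / 0.034

doubling time ≈ 20.4 years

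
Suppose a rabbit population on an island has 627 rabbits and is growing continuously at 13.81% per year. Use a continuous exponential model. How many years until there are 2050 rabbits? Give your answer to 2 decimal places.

t ≈ 8.58 years

2050 = 627 · e^(0.1381·t)
t = ln(2050/627) / 0.1381 = ln(3.26954) / 0.1381 = 1.18465 / 0.1381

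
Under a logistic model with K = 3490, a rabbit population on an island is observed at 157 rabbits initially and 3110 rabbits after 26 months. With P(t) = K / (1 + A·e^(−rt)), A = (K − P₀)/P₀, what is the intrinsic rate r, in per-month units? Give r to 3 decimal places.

A = (3490 − 157)/157 = 21.2293
3110 = 3490/(1 + 21.2293·e^(−r·26)) → e^(−26r) = (1.12219 − 1)/21.2293 = 0.005756
r = −ln(0.005756)/26 = 5.15759/26

r ≈ 0.198 per month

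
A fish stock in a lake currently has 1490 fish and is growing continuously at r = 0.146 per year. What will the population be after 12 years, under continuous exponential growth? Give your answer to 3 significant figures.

≈ 8,590 fish

P(12) = 1490 · e^(0.146·12) = 1490 · e^(1.752)
= 1490 · 5.76612 ≈ 8591.52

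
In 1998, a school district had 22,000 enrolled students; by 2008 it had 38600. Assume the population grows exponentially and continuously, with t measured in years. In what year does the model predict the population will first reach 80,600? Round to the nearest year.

year 2021

r = ln(38600/22000) / 10 = 0.56221/10 ≈ 0.056221 per year
t = ln(80600/22000) / r = 1.29846/0.056221 ≈ 23.1 years after 1998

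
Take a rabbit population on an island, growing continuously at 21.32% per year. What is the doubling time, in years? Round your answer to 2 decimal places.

doubling time = ln(2) / |r| = 0.69315 / 0.2132

doubling time ≈ 3.25 years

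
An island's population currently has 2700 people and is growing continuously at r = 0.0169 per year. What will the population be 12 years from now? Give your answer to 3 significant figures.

≈ 3,310 people

P(12) = 2700 · e^(0.0169·12) = 2700 · e^(0.2028)
= 2700 · 1.22483 ≈ 3307.03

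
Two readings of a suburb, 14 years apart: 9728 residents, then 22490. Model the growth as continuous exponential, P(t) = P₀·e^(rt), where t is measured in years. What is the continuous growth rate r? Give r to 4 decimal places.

r ≈ 0.0599 per year

22490 = 9728 · e^(r·14)
e^(14r) = 22490/9728 = 2.31188
r = ln(2.31188) / 14 = 0.83806 / 14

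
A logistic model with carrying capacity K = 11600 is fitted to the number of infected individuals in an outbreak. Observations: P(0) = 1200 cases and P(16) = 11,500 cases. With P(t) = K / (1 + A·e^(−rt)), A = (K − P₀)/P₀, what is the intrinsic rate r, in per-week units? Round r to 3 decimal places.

A = (11600 − 1200)/1200 = 8.66667
11500 = 11600/(1 + 8.66667·e^(−r·16)) → e^(−16r) = (1.0087 − 1)/8.66667 = 0.001003
r = −ln(0.001003)/16 = 6.90442/16

r ≈ 0.432 per week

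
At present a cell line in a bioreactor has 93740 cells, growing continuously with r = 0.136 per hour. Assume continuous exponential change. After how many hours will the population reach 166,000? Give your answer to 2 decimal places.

166000 = 93740 · e^(0.136·t)
t = ln(166000/93740) / 0.136 = ln(1.77086) / 0.136 = 0.57146 / 0.136

t ≈ 4.20 hours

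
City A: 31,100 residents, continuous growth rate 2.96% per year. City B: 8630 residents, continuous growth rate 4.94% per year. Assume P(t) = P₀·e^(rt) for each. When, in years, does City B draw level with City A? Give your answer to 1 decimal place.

31100·e^(0.0296t) = 8630·e^(0.0494t)
31100/8630 = e^((0.0494 − 0.0296)t) → ln(3.60371) = 0.0198·t
t = 1.28196 / 0.0198

t ≈ 64.7 years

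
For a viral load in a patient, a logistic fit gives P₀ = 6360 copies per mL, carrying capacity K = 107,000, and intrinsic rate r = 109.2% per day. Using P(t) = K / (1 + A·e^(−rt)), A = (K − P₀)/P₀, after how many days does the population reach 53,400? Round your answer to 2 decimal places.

A = (107000 − 6360)/6360 = 15.8239
53400 = 107000/(1 + 15.8239·e^(−1.092t)) → 1 + 15.8239·e^(−1.092t) = 2.00375
e^(−1.092t) = 0.063432 → t = ln(15.76485)/1.092 = 2.75778/1.092

t ≈ 2.53 days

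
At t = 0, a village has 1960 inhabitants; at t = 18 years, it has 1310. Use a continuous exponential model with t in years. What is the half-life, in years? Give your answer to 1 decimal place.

r = ln(1310/1960) / 18 = ln(0.66837) / 18 ≈ -0.022384 per year
half-life = ln 2 / |r| = 0.69315 / 0.022384

half-life ≈ 31.0 years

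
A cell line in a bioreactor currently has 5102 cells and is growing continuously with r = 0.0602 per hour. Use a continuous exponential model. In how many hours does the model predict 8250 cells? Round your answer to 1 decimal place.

8250 = 5102 · e^(0.0602·t)
t = ln(8250/5102) / 0.0602 = ln(1.61701) / 0.0602 = 0.48058 / 0.0602

t ≈ 8.0 hours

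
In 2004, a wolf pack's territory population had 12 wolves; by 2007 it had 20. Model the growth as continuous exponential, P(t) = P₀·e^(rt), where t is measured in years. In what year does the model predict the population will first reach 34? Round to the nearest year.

r = ln(20/12) / 3 = 0.51083/3 ≈ 0.170275 per year
t = ln(34/12) / r = 1.04145/0.170275 ≈ 6.12 years after 2004

year 2010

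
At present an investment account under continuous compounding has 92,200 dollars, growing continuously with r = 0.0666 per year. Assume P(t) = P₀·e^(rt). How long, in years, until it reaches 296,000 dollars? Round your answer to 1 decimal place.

t ≈ 17.5 years

296000 = 92200 · e^(0.0666·t)
t = ln(296000/92200) / 0.0666 = ln(3.21041) / 0.0666 = 1.1664 / 0.0666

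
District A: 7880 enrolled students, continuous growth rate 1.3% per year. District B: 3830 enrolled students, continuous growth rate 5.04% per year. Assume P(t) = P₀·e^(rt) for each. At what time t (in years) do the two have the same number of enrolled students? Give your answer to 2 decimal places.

t ≈ 19.29 years

7880·e^(0.013t) = 3830·e^(0.0504t)
7880/3830 = e^((0.0504 − 0.013)t) → ln(2.05744) = 0.0374·t
t = 0.72146 / 0.0374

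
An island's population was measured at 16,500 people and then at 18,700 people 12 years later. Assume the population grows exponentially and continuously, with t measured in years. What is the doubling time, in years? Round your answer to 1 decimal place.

r = ln(18700/16500) / 12 = ln(1.13333) / 12 ≈ 0.01043 per year
doubling time = ln 2 / |r| = 0.69315 / 0.01043

doubling time ≈ 66.5 years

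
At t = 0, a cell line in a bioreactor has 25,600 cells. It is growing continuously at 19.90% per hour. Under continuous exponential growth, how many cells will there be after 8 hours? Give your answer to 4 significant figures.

≈ 125,800 cells

P(8) = 25600 · e^(0.199·8) = 25600 · e^(1.592)
= 25600 · 4.91357 ≈ 125787.3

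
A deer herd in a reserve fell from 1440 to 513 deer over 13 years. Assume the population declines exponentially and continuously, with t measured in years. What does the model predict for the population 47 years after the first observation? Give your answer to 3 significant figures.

r = ln(513/1440) / 13 ≈ -0.079394 per year
P(47) = 1440 · e^(-0.079394·47) = 1440 · 0.02396 ≈ 34.5

≈ 34.5 deer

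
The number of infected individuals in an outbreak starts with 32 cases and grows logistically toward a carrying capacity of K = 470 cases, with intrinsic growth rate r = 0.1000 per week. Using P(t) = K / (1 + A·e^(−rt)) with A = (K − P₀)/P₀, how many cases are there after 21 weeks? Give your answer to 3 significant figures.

≈ 176 cases

A = (470 − 32)/32 = 13.6875
P(21) = 470 / (1 + 13.6875·e^(−0.1·21)) = 470 / (1 + 13.6875·0.122456)
= 470 / 2.67612 ≈ 175.63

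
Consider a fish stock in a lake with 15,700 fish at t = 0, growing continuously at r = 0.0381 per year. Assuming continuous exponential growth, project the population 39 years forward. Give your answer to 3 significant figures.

P(39) = 15700 · e^(0.0381·39) = 15700 · e^(1.4859)
= 15700 · 4.41894 ≈ 69377.37

≈ 69,400 fish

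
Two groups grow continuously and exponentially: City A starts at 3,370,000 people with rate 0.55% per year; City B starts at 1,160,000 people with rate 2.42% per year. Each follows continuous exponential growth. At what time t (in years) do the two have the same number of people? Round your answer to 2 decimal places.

t ≈ 57.03 years

3370000·e^(0.0055t) = 1160000·e^(0.0242t)
3370000/1160000 = e^((0.0242 − 0.0055)t) → ln(2.90517) = 0.0187·t
t = 1.06649 / 0.0187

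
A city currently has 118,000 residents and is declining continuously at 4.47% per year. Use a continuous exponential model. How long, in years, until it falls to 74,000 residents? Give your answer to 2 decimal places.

74000 = 118000 · e^(-0.0447·t)
t = ln(74000/118000) / -0.0447 = ln(0.62712) / -0.0447 = -0.46662 / -0.0447

t ≈ 10.44 years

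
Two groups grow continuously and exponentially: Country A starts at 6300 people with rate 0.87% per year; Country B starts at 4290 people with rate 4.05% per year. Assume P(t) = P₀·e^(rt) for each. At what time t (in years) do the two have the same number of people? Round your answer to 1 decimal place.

t ≈ 12.1 years

6300·e^(0.0087t) = 4290·e^(0.0405t)
6300/4290 = e^((0.0405 − 0.0087)t) → ln(1.46853) = 0.0318·t
t = 0.38426 / 0.0318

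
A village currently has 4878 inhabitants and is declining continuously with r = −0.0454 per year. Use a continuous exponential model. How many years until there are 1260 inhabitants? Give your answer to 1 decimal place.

1260 = 4878 · e^(-0.0454·t)
t = ln(1260/4878) / -0.0454 = ln(0.2583) / -0.0454 = -1.35362 / -0.0454

t ≈ 29.8 years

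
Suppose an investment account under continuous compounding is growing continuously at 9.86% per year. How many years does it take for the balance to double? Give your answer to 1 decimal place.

doubling time = ln(2) / |r| = 0.69315 / 0.0986

doubling time ≈ 7.0 years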